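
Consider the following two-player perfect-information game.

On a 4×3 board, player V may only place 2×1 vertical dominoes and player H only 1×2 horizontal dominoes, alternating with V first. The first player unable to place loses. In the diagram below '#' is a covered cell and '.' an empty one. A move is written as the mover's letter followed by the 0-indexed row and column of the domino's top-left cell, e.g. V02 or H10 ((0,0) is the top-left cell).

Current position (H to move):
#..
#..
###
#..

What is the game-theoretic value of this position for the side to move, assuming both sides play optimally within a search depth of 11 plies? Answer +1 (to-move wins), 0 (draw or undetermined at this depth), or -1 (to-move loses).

[#../#../###/#..] H move#1: H01:+1/###/#../###/#..*, H11:+1/#../###/###/#.., H31:-1/#../#../###/###
[###/#../###/#..] end (terminal -1, V#2); searched #../#../###/#.. to 11

value(#../#../###/#.., H) = +1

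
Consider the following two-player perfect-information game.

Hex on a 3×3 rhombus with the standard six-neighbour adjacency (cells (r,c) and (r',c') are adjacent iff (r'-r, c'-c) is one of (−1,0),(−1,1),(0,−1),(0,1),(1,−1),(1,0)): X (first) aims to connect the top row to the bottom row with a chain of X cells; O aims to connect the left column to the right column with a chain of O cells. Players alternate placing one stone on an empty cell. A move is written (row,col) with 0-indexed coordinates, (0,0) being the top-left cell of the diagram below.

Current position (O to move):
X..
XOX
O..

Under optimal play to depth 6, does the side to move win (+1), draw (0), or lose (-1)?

value(X../XOX/O.., O) = +1

[X../XOX/O..] O move#1: (0,1):-1/XO./XOX/O.., (0,2):+1/X.O/XOX/O..*, (2,1):+1/X../XOX/OO., (2,2):+1/X../XOX/O.O
[X.O/XOX/O..] end (terminal -1, X#2); searched X../XOX/O.. to 6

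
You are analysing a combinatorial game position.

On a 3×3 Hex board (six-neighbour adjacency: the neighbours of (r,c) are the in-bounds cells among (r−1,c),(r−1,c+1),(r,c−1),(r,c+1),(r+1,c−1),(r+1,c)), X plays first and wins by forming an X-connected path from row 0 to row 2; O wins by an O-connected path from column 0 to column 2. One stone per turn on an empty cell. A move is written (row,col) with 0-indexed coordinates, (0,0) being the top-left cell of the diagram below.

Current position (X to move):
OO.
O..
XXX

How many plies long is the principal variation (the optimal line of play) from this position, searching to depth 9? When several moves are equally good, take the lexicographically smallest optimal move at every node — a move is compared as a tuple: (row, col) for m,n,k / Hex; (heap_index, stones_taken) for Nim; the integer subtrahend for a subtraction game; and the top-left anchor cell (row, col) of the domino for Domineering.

[OO./O../XXX] X move#1: (0,2):+1/OOX/O../XXX*, (1,1):-1/OO./OX./XXX, (1,2):-1/OO./O.X/XXX
[OOX/O../XXX] O move#2: (1,1):-1/OOX/OO./XXX*, (1,2):-1/OOX/O.O/XXX
[OOX/OO./XXX] X move#3: (1,2):+1/OOX/OOX/XXX*
[OOX/OOX/XXX] end (terminal -1, O#4); searched OO./O../XXX to 9

PV length from [OO./O../XXX]: 3 plies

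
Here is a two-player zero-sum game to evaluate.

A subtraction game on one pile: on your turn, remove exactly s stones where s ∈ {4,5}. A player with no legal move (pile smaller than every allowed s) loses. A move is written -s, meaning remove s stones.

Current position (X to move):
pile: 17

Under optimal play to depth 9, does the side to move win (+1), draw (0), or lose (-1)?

p1 X@[17]: -4[13]-1 -5[12]+1*
p2 O@[12]: -4[8]-1* -5[7]-1
p3 X@[8]: -4[4]-1 -5[3]+1*
p4 O@[3] terminal -1; root [17] d9

value(17, X) = +1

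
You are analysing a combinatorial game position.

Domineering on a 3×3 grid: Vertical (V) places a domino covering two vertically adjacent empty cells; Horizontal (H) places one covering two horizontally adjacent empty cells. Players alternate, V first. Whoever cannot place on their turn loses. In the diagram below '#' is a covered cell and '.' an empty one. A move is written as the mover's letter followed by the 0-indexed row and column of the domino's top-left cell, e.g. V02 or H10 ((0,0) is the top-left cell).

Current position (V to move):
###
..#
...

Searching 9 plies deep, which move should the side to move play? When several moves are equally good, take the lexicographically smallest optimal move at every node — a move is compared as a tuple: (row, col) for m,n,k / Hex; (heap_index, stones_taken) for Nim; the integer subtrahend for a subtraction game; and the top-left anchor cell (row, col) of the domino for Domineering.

[###/..#/...] V move#1: V10:-1/###/#.#/#.., V11:+1/###/.##/.#.*
[###/.##/.#.] end (terminal -1, H#2); searched ###/..#/... to 9

V's best at [###/..#/...]: V11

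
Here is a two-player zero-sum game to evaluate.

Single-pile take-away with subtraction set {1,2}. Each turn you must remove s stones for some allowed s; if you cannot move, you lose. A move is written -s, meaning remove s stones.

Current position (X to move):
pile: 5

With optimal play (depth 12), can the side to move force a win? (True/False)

X winning at [5]: True

ply 1, X at 5 | -1=-1→4; -2=+1→3*
ply 2, O at 3 | -1=-1→2*; -2=-1→1
ply 3, X at 2 | -1=-1→1; -2=+1→0*
ply 4: 0 is terminal -1 (O); from 5 depth 12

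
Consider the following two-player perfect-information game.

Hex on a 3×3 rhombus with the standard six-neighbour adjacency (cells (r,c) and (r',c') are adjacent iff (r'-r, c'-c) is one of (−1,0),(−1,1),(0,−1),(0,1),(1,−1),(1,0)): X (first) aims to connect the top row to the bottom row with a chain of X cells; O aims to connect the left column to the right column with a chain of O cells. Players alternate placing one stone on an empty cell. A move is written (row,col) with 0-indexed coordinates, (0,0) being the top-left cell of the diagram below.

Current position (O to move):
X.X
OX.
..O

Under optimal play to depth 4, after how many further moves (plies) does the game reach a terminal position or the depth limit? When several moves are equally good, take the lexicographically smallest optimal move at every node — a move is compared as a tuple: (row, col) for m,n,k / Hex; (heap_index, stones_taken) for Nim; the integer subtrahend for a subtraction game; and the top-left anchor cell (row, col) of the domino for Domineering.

ply 1, O at X.X/OX./..O | (0,1)=-1→XOX/OX./..O*; (1,2)=-1→X.X/OXO/..O; (2,0)=-1→X.X/OX./O.O; (2,1)=-1→X.X/OX./.OO
ply 2, X at XOX/OX./..O | (1,2)=+1→XOX/OXX/..O*; (2,0)=+1→XOX/OX./X.O; (2,1)=+1→XOX/OX./.XO
ply 3, O at XOX/OXX/..O | (2,0)=-1→XOX/OXX/O.O*; (2,1)=-1→XOX/OXX/.OO
ply 4, X at XOX/OXX/O.O | (2,1)=+1→XOX/OXX/OXO*
ply 5: XOX/OXX/OXO is terminal -1 (O); from X.X/OX./..O depth 4

PV length from [X.X/OX./..O]: 4 plies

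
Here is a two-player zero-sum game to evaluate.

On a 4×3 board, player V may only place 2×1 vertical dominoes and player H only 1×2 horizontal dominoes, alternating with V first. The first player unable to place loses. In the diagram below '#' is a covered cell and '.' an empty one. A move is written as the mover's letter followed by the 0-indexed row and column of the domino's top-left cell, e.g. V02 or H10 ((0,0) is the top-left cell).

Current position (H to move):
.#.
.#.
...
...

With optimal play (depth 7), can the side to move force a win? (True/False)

H winning at [.#./.#./.../...]: False

[.#./.#./.../...] H move#1: H20:-1/.#./.#./##./...*, H21:-1/.#./.#./.##/..., H30:-1/.#./.#./.../##., H31:-1/.#./.#./.../.##
[.#./.#./##./...] V move#2: V00:+1/##./##./##./...*, V02:+1/.##/.##/##./..., V12:+1/.#./.##/###/..., V22:+1/.#./.#./###/..#
[##./##./##./...] H move#3: H30:-1/##./##./##./##.*, H31:-1/##./##./##./.##
[##./##./##./##.] V move#4: V02:+1/###/###/##./##.*, V12:+1/##./###/###/##., V22:+1/##./##./###/###
[###/###/##./##.] end (terminal -1, H#5); searched .#./.#./.../... to 7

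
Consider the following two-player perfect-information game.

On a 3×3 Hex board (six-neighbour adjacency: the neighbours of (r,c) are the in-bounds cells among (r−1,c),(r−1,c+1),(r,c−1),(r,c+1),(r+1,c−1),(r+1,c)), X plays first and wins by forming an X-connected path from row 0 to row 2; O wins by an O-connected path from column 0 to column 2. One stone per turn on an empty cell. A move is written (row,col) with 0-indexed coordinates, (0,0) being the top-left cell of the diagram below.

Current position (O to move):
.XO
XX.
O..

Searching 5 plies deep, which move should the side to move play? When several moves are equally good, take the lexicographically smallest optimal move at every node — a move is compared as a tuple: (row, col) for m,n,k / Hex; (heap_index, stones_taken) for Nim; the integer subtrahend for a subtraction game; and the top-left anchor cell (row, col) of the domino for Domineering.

O's best at [.XO/XX./O..]: (2,1)

p1 O@[.XO/XX./O..]: (0,0)[OXO/XX./O..]-1 (1,2)[.XO/XXO/O..]-1 (2,1)[.XO/XX./OO.]+1* (2,2)[.XO/XX./O.O]-1
p2 X@[.XO/XX./OO.]: (0,0)[XXO/XX./OO.]-1* (1,2)[.XO/XXX/OO.]-1 (2,2)[.XO/XX./OOX]-1
p3 O@[XXO/XX./OO.]: (1,2)[XXO/XXO/OO.]+1* (2,2)[XXO/XX./OOO]+1
p4 X@[XXO/XXO/OO.] terminal -1; root [.XO/XX./O..] d5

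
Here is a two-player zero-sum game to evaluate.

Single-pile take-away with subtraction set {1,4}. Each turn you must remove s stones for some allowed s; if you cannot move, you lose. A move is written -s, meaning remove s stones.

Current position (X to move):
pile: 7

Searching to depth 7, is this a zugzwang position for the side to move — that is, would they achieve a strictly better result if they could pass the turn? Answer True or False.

p1 X@[7]: -1[6]-1* -4[3]-1
p2 O@[6]: -1[5]+1* -4[2]+1
p3 X@[5]: -1[4]-1* -4[1]-1
p4 O@[4]: -1[3]-1 -4[0]+1*
p5 X@[0] terminal -1; root [7] d7
pass branch (O moves first from the same position):
  | p1 O@[7]: -1[6]-1* -4[3]-1
  | p2 X@[6]: -1[5]+1* -4[2]+1
  | p3 O@[5]: -1[4]-1* -4[1]-1
  | p4 X@[4]: -1[3]-1 -4[0]+1*
  | p5 O@[0] terminal -1; root [7] d7
X moving scores -1; X passing scores +1

zugzwang(7, X) = True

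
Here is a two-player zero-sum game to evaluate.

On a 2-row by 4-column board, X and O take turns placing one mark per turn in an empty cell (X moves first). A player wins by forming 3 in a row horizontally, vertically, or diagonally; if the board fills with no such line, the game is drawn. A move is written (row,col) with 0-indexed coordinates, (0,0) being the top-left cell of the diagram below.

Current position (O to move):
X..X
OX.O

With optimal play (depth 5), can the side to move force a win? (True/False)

O winning at [X..X/OX.O]: False

ply 1, O at X..X/OX.O | (0,1)=+0→XO.X/OX.O*; (0,2)=+0→X.OX/OX.O; (1,2)=+0→X..X/OXOO
ply 2, X at XO.X/OX.O | (0,2)=+0→XOXX/OX.O*; (1,2)=+0→XO.X/OXXO
ply 3, O at XOXX/OX.O | (1,2)=+0→XOXX/OXOO*
ply 4: XOXX/OXOO is terminal +0 (X); from X..X/OX.O depth 5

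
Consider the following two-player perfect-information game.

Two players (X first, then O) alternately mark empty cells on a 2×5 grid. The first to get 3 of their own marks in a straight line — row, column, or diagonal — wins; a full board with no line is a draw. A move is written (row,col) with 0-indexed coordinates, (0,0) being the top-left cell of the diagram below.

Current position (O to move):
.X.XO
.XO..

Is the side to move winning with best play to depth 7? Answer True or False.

O winning at [.X.XO/.XO..]: False

[.X.XO/.XO..] O move#1: (0,0):-1/OX.XO/.XO.., (0,2):+0/.XOXO/.XO..*, (1,0):-1/.X.XO/OXO.., (1,3):-1/.X.XO/.XOO., (1,4):-1/.X.XO/.XO.O
[.XOXO/.XO..] X move#2: (0,0):+0/XXOXO/.XO..*, (1,0):+0/.XOXO/XXO.., (1,3):+0/.XOXO/.XOX., (1,4):+0/.XOXO/.XO.X
[XXOXO/.XO..] O move#3: (1,0):+0/XXOXO/OXO..*, (1,3):+0/XXOXO/.XOO., (1,4):+0/XXOXO/.XO.O
[XXOXO/OXO..] X move#4: (1,3):+0/XXOXO/OXOX.*, (1,4):+0/XXOXO/OXO.X
[XXOXO/OXOX.] O move#5: (1,4):+0/XXOXO/OXOXO*
[XXOXO/OXOXO] end (terminal +0, X#6); searched .X.XO/.XO.. to 7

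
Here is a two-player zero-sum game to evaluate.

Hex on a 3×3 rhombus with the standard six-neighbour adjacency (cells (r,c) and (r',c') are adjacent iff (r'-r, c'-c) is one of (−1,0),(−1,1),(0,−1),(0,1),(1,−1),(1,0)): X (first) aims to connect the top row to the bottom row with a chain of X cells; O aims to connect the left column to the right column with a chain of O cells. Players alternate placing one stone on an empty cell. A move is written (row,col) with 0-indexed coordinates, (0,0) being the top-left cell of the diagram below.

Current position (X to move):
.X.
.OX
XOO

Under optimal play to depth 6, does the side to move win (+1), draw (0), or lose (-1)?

p1 X@[.X./.OX/XOO]: (0,0)[XX./.OX/XOO]-1 (0,2)[.XX/.OX/XOO]-1 (1,0)[.X./XOX/XOO]+1*
p2 O@[.X./XOX/XOO] terminal -1; root [.X./.OX/XOO] d6

value(.X./.OX/XOO, X) = +1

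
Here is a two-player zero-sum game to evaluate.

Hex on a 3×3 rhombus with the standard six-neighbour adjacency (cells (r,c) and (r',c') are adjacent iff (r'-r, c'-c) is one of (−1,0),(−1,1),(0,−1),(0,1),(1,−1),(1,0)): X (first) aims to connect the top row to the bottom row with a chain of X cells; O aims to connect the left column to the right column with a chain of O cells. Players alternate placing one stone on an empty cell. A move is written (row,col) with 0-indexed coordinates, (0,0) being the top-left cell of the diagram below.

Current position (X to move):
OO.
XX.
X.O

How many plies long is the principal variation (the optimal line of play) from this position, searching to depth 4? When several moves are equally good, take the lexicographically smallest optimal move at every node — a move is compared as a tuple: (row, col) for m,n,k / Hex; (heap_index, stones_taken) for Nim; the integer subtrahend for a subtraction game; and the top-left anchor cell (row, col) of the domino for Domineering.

PV length from [OO./XX./X.O]: 1 ply

[OO./XX./X.O] X move#1: (0,2):+1/OOX/XX./X.O*, (1,2):-1/OO./XXX/X.O, (2,1):-1/OO./XX./XXO
[OOX/XX./X.O] end (terminal -1, O#2); searched OO./XX./X.O to 4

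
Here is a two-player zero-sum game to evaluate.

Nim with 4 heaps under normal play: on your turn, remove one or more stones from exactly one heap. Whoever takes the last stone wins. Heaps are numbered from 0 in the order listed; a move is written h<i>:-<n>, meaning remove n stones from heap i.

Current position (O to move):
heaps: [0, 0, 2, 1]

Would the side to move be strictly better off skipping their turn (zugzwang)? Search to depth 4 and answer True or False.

ply 1, O at (0,0,2,1) | h2:-1=+1→(0,0,1,1)*; h2:-2=-1→(0,0,0,1); h3:-1=-1→(0,0,2,0)
ply 2, X at (0,0,1,1) | h2:-1=-1→(0,0,0,1)*; h3:-1=-1→(0,0,1,0)
ply 3, O at (0,0,0,1) | h3:-1=+1→(0,0,0,0)*
ply 4: (0,0,0,0) is terminal -1 (X); from (0,0,2,1) depth 4
suppose O passes — search the same position with X to move:
pass> ply 1, X at (0,0,2,1) | h2:-1=+1→(0,0,1,1)*; h2:-2=-1→(0,0,0,1); h3:-1=-1→(0,0,2,0)
pass> ply 2, O at (0,0,1,1) | h2:-1=-1→(0,0,0,1)*; h3:-1=-1→(0,0,1,0)
pass> ply 3, X at (0,0,0,1) | h3:-1=+1→(0,0,0,0)*
pass> ply 4: (0,0,0,0) is terminal -1 (O); from (0,0,2,1) depth 4
for O: play +1, pass -1

zugzwang((0,0,2,1), O) = False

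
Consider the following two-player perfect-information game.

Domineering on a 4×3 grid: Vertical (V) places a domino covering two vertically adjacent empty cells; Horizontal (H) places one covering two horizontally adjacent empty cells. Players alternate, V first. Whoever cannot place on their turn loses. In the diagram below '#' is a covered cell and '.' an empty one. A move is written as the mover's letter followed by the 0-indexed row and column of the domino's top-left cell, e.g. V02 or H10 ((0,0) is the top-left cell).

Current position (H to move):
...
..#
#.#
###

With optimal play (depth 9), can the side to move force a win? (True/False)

H winning at [.../..#/#.#/###]: True

ply 1, H at .../..#/#.#/### | H00=-1→##./..#/#.#/###; H01=-1→.##/..#/#.#/###; H10=+1→.../###/#.#/###*
ply 2: .../###/#.#/### is terminal -1 (V); from .../..#/#.#/### depth 9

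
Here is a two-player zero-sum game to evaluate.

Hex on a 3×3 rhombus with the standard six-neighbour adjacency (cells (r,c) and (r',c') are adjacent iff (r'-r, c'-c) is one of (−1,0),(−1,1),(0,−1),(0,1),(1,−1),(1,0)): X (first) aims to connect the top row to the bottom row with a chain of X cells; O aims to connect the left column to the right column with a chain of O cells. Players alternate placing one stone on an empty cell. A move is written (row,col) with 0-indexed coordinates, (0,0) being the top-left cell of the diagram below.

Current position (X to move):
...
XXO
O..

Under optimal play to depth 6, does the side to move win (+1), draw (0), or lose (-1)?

value(.../XXO/O.., X) = +1

[.../XXO/O..] X move#1: (0,0):-1/X../XXO/O.., (0,1):-1/.X./XXO/O.., (0,2):-1/..X/XXO/O.., (2,1):+1/.../XXO/OX.*, (2,2):-1/.../XXO/O.X
[.../XXO/OX.] O move#2: (0,0):-1/O../XXO/OX.*, (0,1):-1/.O./XXO/OX., (0,2):-1/..O/XXO/OX., (2,2):-1/.../XXO/OXO
[O../XXO/OX.] X move#3: (0,1):+1/OX./XXO/OX.*, (0,2):+1/O.X/XXO/OX., (2,2):+1/O../XXO/OXX
[OX./XXO/OX.] end (terminal -1, O#4); searched .../XXO/O.. to 6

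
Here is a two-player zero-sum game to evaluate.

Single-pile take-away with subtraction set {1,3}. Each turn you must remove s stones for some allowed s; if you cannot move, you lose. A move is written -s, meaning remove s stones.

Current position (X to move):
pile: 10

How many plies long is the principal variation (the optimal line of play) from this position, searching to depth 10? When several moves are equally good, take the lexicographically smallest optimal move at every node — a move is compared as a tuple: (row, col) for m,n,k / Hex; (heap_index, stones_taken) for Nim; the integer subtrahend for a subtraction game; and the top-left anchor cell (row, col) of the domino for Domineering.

PV length from [10]: 10 plies

[10] X move#1: -1:-1/9*, -3:-1/7
[9] O move#2: -1:+1/8*, -3:+1/6
[8] X move#3: -1:-1/7*, -3:-1/5
[7] O move#4: -1:+1/6*, -3:+1/4
[6] X move#5: -1:-1/5*, -3:-1/3
[5] O move#6: -1:+1/4*, -3:+1/2
[4] X move#7: -1:-1/3*, -3:-1/1
[3] O move#8: -1:+1/2*, -3:+1/0
[2] X move#9: -1:-1/1*
[1] O move#10: -1:+1/0*
[0] end (terminal -1, X#11); searched 10 to 10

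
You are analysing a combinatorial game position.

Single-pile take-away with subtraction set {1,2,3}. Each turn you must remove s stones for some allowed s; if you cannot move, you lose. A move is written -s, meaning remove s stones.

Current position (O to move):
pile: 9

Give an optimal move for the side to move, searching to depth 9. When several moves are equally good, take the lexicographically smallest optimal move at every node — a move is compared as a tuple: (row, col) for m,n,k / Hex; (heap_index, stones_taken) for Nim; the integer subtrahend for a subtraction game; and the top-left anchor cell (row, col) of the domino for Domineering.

ply 1, O at 9 | -1=+1→8*; -2=-1→7; -3=-1→6
ply 2, X at 8 | -1=-1→7*; -2=-1→6; -3=-1→5
ply 3, O at 7 | -1=-1→6; -2=-1→5; -3=+1→4*
ply 4, X at 4 | -1=-1→3*; -2=-1→2; -3=-1→1
ply 5, O at 3 | -1=-1→2; -2=-1→1; -3=+1→0*
ply 6: 0 is terminal -1 (X); from 9 depth 9

O's best at [9]: -1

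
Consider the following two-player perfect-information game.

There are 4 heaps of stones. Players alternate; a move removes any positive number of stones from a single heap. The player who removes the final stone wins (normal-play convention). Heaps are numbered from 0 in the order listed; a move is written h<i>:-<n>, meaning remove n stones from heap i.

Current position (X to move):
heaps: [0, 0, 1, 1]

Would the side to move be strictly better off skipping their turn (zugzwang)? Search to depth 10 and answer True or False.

p1 X@[(0,0,1,1)]: h2:-1[(0,0,0,1)]-1* h3:-1[(0,0,1,0)]-1
p2 O@[(0,0,0,1)]: h3:-1[(0,0,0,0)]+1*
p3 X@[(0,0,0,0)] terminal -1; root [(0,0,1,1)] d10
pass branch (O moves first from the same position):
  | p1 O@[(0,0,1,1)]: h2:-1[(0,0,0,1)]-1* h3:-1[(0,0,1,0)]-1
  | p2 X@[(0,0,0,1)]: h3:-1[(0,0,0,0)]+1*
  | p3 O@[(0,0,0,0)] terminal -1; root [(0,0,1,1)] d10
X moving scores -1; X passing scores +1

zugzwang((0,0,1,1), X) = True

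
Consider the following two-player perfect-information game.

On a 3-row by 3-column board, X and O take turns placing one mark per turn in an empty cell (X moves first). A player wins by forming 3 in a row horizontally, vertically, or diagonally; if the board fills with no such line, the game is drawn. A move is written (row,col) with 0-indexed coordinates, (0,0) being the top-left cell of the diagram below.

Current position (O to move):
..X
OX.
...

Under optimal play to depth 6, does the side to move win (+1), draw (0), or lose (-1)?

value(..X/OX./..., O) = -1

ply 1, O at ..X/OX./... | (0,0)=-1→O.X/OX./...*; (0,1)=-1→.OX/OX./...; (1,2)=-1→..X/OXO/...; (2,0)=-1→..X/OX./O..; (2,1)=-1→..X/OX./.O.; (2,2)=-1→..X/OX./..O
ply 2, X at O.X/OX./... | (0,1)=-1→OXX/OX./...; (1,2)=-1→O.X/OXX/...; (2,0)=+1→O.X/OX./X..*; (2,1)=-1→O.X/OX./.X.; (2,2)=-1→O.X/OX./..X
ply 3: O.X/OX./X.. is terminal -1 (O); from ..X/OX./... depth 6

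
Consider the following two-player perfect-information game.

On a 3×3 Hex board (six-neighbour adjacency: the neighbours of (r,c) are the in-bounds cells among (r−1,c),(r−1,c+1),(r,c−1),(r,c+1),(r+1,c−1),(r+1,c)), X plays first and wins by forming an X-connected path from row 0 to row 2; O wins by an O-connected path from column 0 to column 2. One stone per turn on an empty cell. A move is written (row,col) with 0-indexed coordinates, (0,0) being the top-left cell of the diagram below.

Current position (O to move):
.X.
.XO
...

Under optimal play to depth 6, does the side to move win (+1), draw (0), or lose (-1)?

value(.X./.XO/..., O) = -1

ply 1, O at .X./.XO/... | (0,0)=-1→OX./.XO/...*; (0,2)=-1→.XO/.XO/...; (1,0)=-1→.X./OXO/...; (2,0)=-1→.X./.XO/O..; (2,1)=-1→.X./.XO/.O.; (2,2)=-1→.X./.XO/..O
ply 2, X at OX./.XO/... | (0,2)=+1→OXX/.XO/...*; (1,0)=+1→OX./XXO/...; (2,0)=+1→OX./.XO/X..; (2,1)=+1→OX./.XO/.X.; (2,2)=+1→OX./.XO/..X
ply 3, O at OXX/.XO/... | (1,0)=-1→OXX/OXO/...*; (2,0)=-1→OXX/.XO/O..; (2,1)=-1→OXX/.XO/.O.; (2,2)=-1→OXX/.XO/..O
ply 4, X at OXX/OXO/... | (2,0)=+1→OXX/OXO/X..*; (2,1)=+1→OXX/OXO/.X.; (2,2)=+1→OXX/OXO/..X
ply 5: OXX/OXO/X.. is terminal -1 (O); from .X./.XO/... depth 6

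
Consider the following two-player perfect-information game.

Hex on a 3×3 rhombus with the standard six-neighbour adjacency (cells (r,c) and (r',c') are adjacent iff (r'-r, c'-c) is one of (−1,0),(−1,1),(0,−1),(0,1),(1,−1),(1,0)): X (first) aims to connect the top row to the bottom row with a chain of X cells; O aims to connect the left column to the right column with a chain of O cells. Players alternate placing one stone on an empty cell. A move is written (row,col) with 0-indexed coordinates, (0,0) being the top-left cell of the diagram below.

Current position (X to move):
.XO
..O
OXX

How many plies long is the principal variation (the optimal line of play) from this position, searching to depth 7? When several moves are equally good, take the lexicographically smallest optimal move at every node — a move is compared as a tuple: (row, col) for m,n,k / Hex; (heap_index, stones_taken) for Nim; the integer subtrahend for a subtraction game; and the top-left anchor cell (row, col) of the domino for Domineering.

ply 1, X at .XO/..O/OXX | (0,0)=-1→XXO/..O/OXX; (1,0)=-1→.XO/X.O/OXX; (1,1)=+1→.XO/.XO/OXX*
ply 2: .XO/.XO/OXX is terminal -1 (O); from .XO/..O/OXX depth 7

PV length from [.XO/..O/OXX]: 1 ply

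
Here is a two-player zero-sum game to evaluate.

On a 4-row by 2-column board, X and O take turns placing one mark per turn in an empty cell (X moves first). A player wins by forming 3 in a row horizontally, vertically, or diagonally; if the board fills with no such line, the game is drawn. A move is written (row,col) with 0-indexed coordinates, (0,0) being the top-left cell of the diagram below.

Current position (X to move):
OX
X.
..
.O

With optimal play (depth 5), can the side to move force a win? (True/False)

X winning at [OX/X./../.O]: False

ply 1, X at OX/X./../.O | (1,1)=+0→OX/XX/../.O*; (2,0)=+0→OX/X./X./.O; (2,1)=+0→OX/X./.X/.O; (3,0)=+0→OX/X./../XO
ply 2, O at OX/XX/../.O | (2,0)=-1→OX/XX/O./.O; (2,1)=+0→OX/XX/.O/.O*; (3,0)=-1→OX/XX/../OO
ply 3, X at OX/XX/.O/.O | (2,0)=+0→OX/XX/XO/.O*; (3,0)=+0→OX/XX/.O/XO
ply 4, O at OX/XX/XO/.O | (3,0)=+0→OX/XX/XO/OO*
ply 5: OX/XX/XO/OO is terminal +0 (X); from OX/X./../.O depth 5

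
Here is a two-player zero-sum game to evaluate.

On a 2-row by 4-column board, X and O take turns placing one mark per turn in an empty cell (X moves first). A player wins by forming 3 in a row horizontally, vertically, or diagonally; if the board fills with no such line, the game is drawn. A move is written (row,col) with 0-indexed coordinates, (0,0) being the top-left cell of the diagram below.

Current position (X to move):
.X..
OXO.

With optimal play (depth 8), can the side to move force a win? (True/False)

X winning at [.X../OXO.]: True

ply 1, X at .X../OXO. | (0,0)=+0→XX../OXO.; (0,2)=+1→.XX./OXO.*; (0,3)=+0→.X.X/OXO.; (1,3)=+0→.X../OXOX
ply 2, O at .XX./OXO. | (0,0)=-1→OXX./OXO.*; (0,3)=-1→.XXO/OXO.; (1,3)=-1→.XX./OXOO
ply 3, X at OXX./OXO. | (0,3)=+1→OXXX/OXO.*; (1,3)=+0→OXX./OXOX
ply 4: OXXX/OXO. is terminal -1 (O); from .X../OXO. depth 8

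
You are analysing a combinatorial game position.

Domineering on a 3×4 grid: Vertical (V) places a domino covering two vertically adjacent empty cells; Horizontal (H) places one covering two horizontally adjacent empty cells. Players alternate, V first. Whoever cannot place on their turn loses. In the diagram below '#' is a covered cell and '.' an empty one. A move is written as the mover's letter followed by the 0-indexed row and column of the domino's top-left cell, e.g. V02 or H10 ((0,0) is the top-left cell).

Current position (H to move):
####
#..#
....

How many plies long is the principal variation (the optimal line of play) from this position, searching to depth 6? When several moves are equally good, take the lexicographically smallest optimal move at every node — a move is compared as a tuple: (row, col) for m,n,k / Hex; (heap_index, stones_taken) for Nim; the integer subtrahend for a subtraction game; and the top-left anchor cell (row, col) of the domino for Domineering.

ply 1, H at ####/#..#/.... | H11=+1→####/####/....*; H20=-1→####/#..#/##..; H21=+1→####/#..#/.##.; H22=-1→####/#..#/..##
ply 2: ####/####/.... is terminal -1 (V); from ####/#..#/.... depth 6

PV length from [####/#..#/....]: 1 ply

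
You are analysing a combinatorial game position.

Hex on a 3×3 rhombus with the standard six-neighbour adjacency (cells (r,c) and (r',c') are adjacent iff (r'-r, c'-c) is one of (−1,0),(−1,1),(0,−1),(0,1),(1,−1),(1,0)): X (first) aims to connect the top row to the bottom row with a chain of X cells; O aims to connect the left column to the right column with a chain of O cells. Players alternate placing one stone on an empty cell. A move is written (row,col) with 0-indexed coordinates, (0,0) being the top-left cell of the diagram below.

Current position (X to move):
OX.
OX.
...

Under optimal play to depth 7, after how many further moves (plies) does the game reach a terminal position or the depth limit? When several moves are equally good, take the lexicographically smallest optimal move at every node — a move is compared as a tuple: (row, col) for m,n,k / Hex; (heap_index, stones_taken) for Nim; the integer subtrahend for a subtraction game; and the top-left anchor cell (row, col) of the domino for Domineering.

PV length from [OX./OX./...]: 3 plies

[OX./OX./...] X move#1: (0,2):+1/OXX/OX./...*, (1,2):+1/OX./OXX/..., (2,0):+1/OX./OX./X.., (2,1):+1/OX./OX./.X., (2,2):+1/OX./OX./..X
[OXX/OX./...] O move#2: (1,2):-1/OXX/OXO/...*, (2,0):-1/OXX/OX./O.., (2,1):-1/OXX/OX./.O., (2,2):-1/OXX/OX./..O
[OXX/OXO/...] X move#3: (2,0):+1/OXX/OXO/X..*, (2,1):+1/OXX/OXO/.X., (2,2):+1/OXX/OXO/..X
[OXX/OXO/X..] end (terminal -1, O#4); searched OX./OX./... to 7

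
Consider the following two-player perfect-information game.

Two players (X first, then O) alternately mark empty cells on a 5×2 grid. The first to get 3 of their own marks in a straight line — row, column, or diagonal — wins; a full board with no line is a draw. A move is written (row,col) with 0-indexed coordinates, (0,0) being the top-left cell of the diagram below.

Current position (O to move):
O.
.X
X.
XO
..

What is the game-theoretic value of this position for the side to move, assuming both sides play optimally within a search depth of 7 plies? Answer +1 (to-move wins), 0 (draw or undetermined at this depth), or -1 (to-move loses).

value(O./.X/X./XO/.., O) = -1

[O./.X/X./XO/..] O move#1: (0,1):-1/OO/.X/X./XO/..*, (1,0):-1/O./OX/X./XO/.., (2,1):-1/O./.X/XO/XO/.., (4,0):-1/O./.X/X./XO/O., (4,1):-1/O./.X/X./XO/.O
[OO/.X/X./XO/..] X move#2: (1,0):+1/OO/XX/X./XO/..*, (2,1):+1/OO/.X/XX/XO/.., (4,0):+1/OO/.X/X./XO/X., (4,1):+1/OO/.X/X./XO/.X
[OO/XX/X./XO/..] end (terminal -1, O#3); searched O./.X/X./XO/.. to 7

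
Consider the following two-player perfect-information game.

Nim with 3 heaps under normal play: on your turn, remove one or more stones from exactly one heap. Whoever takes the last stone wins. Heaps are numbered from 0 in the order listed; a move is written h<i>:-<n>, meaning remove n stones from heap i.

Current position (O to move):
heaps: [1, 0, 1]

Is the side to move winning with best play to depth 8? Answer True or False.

[(1,0,1)] O move#1: h0:-1:-1/(0,0,1)*, h2:-1:-1/(1,0,0)
[(0,0,1)] X move#2: h2:-1:+1/(0,0,0)*
[(0,0,0)] end (terminal -1, O#3); searched (1,0,1) to 8

O winning at [(1,0,1)]: False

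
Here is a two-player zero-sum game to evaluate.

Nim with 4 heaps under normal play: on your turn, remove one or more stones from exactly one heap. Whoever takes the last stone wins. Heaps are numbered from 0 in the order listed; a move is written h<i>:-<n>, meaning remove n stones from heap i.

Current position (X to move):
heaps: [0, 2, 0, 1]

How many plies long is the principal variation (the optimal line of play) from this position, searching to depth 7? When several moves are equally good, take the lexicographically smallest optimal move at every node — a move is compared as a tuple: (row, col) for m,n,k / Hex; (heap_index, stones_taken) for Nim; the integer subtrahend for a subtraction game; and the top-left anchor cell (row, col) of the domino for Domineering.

p1 X@[(0,2,0,1)]: h1:-1[(0,1,0,1)]+1* h1:-2[(0,0,0,1)]-1 h3:-1[(0,2,0,0)]-1
p2 O@[(0,1,0,1)]: h1:-1[(0,0,0,1)]-1* h3:-1[(0,1,0,0)]-1
p3 X@[(0,0,0,1)]: h3:-1[(0,0,0,0)]+1*
p4 O@[(0,0,0,0)] terminal -1; root [(0,2,0,1)] d7

PV length from [(0,2,0,1)]: 3 plies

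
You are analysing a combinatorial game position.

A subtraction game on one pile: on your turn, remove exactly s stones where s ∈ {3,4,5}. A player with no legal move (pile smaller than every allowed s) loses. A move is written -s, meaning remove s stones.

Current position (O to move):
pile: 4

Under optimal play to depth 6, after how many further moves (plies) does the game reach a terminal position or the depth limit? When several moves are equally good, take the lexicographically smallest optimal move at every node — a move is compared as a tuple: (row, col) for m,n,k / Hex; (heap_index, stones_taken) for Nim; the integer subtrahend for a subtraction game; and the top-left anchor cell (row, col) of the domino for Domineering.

PV length from [4]: 1 ply

p1 O@[4]: -3[1]+1* -4[0]+1
p2 X@[1] terminal -1; root [4] d6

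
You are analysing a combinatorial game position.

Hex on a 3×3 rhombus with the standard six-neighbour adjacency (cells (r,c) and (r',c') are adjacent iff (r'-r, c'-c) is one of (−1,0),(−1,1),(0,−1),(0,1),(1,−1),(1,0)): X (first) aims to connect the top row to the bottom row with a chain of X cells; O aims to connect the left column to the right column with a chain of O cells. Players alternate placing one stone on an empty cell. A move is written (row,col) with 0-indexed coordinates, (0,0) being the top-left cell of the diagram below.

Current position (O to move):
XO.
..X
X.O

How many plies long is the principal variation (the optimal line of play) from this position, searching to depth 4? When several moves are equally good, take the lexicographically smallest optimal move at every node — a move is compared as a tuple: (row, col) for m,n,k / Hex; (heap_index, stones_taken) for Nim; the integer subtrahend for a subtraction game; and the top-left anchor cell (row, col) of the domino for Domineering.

ply 1, O at XO./..X/X.O | (0,2)=-1→XOO/..X/X.O*; (1,0)=-1→XO./O.X/X.O; (1,1)=-1→XO./.OX/X.O; (2,1)=-1→XO./..X/XOO
ply 2, X at XOO/..X/X.O | (1,0)=+1→XOO/X.X/X.O*; (1,1)=-1→XOO/.XX/X.O; (2,1)=-1→XOO/..X/XXO
ply 3: XOO/X.X/X.O is terminal -1 (O); from XO./..X/X.O depth 4

PV length from [XO./..X/X.O]: 2 plies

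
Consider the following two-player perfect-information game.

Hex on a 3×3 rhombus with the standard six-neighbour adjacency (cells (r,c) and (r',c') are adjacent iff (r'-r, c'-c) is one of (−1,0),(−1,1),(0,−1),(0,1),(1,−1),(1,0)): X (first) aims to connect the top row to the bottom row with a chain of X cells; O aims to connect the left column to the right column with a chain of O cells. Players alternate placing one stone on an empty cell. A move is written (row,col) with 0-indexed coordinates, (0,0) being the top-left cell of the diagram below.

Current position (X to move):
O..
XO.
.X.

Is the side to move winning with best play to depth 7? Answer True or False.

ply 1, X at O../XO./.X. | (0,1)=-1→OX./XO./.X.*; (0,2)=-1→O.X/XO./.X.; (1,2)=-1→O../XOX/.X.; (2,0)=-1→O../XO./XX.; (2,2)=-1→O../XO./.XX
ply 2, O at OX./XO./.X. | (0,2)=-1→OXO/XO./.X.; (1,2)=-1→OX./XOO/.X.; (2,0)=+1→OX./XO./OX.*; (2,2)=-1→OX./XO./.XO
ply 3, X at OX./XO./OX. | (0,2)=-1→OXX/XO./OX.*; (1,2)=-1→OX./XOX/OX.; (2,2)=-1→OX./XO./OXX
ply 4, O at OXX/XO./OX. | (1,2)=+1→OXX/XOO/OX.*; (2,2)=-1→OXX/XO./OXO
ply 5: OXX/XOO/OX. is terminal -1 (X); from O../XO./.X. depth 7

X winning at [O../XO./.X.]: False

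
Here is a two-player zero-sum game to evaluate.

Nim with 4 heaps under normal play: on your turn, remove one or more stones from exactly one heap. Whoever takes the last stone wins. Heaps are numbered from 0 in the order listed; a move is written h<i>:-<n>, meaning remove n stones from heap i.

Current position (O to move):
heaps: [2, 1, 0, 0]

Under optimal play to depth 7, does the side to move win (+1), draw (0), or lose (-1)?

ply 1, O at (2,1,0,0) | h0:-1=+1→(1,1,0,0)*; h0:-2=-1→(0,1,0,0); h1:-1=-1→(2,0,0,0)
ply 2, X at (1,1,0,0) | h0:-1=-1→(0,1,0,0)*; h1:-1=-1→(1,0,0,0)
ply 3, O at (0,1,0,0) | h1:-1=+1→(0,0,0,0)*
ply 4: (0,0,0,0) is terminal -1 (X); from (2,1,0,0) depth 7

value((2,1,0,0), O) = +1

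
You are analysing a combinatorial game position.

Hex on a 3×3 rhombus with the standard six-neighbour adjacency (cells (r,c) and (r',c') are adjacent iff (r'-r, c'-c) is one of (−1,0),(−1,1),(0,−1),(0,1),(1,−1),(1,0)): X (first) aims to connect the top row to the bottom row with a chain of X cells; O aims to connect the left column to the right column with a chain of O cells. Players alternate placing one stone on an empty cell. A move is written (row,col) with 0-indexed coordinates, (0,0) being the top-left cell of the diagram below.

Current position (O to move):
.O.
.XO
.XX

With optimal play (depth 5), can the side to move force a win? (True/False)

O winning at [.O./.XO/.XX]: True

ply 1, O at .O./.XO/.XX | (0,0)=-1→OO./.XO/.XX; (0,2)=+1→.OO/.XO/.XX*; (1,0)=-1→.O./OXO/.XX; (2,0)=-1→.O./.XO/OXX
ply 2, X at .OO/.XO/.XX | (0,0)=-1→XOO/.XO/.XX*; (1,0)=-1→.OO/XXO/.XX; (2,0)=-1→.OO/.XO/XXX
ply 3, O at XOO/.XO/.XX | (1,0)=+1→XOO/OXO/.XX*; (2,0)=-1→XOO/.XO/OXX
ply 4: XOO/OXO/.XX is terminal -1 (X); from .O./.XO/.XX depth 5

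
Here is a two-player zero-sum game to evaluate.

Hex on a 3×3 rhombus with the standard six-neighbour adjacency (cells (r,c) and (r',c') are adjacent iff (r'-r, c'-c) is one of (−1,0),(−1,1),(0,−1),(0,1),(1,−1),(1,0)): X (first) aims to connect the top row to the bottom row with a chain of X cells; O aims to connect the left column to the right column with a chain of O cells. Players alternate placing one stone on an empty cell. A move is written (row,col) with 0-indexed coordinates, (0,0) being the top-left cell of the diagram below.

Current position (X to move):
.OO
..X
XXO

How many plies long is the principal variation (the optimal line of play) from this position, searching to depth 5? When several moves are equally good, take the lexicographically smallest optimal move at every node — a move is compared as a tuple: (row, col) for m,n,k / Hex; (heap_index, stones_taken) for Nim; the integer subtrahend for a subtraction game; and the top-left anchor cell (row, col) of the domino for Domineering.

PV length from [.OO/..X/XXO]: 2 plies

[.OO/..X/XXO] X move#1: (0,0):-1/XOO/..X/XXO*, (1,0):-1/.OO/X.X/XXO, (1,1):-1/.OO/.XX/XXO
[XOO/..X/XXO] O move#2: (1,0):+1/XOO/O.X/XXO*, (1,1):-1/XOO/.OX/XXO
[XOO/O.X/XXO] end (terminal -1, X#3); searched .OO/..X/XXO to 5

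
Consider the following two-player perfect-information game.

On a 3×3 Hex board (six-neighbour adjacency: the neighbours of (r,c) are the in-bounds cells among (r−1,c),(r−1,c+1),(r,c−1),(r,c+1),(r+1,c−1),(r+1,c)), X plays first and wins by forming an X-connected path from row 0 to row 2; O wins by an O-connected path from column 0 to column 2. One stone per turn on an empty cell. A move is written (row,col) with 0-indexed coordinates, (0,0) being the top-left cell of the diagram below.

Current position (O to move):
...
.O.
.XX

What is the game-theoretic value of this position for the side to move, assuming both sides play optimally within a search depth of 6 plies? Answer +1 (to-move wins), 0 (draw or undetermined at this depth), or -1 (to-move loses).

p1 O@[.../.O./.XX]: (0,0)[O../.O./.XX]+1* (0,1)[.O./.O./.XX]+1 (0,2)[..O/.O./.XX]+1 (1,0)[.../OO./.XX]+1 (1,2)[.../.OO/.XX]+1 (2,0)[.../.O./OXX]+1
p2 X@[O../.O./.XX]: (0,1)[OX./.O./.XX]-1* (0,2)[O.X/.O./.XX]-1 (1,0)[O../XO./.XX]-1 (1,2)[O../.OX/.XX]-1 (2,0)[O../.O./XXX]-1
p3 O@[OX./.O./.XX]: (0,2)[OXO/.O./.XX]+1* (1,0)[OX./OO./.XX]+1 (1,2)[OX./.OO/.XX]+1 (2,0)[OX./.O./OXX]+1
p4 X@[OXO/.O./.XX]: (1,0)[OXO/XO./.XX]-1* (1,2)[OXO/.OX/.XX]-1 (2,0)[OXO/.O./XXX]-1
p5 O@[OXO/XO./.XX]: (1,2)[OXO/XOO/.XX]-1 (2,0)[OXO/XO./OXX]+1*
p6 X@[OXO/XO./OXX] terminal -1; root [.../.O./.XX] d6

value(.../.O./.XX, O) = +1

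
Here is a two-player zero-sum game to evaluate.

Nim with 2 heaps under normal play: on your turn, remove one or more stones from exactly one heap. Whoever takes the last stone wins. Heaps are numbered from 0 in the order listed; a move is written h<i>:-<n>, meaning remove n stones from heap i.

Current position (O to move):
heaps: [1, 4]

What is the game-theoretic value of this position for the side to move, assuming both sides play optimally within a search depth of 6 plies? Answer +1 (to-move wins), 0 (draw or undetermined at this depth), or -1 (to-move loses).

p1 O@[(1,4)]: h0:-1[(0,4)]-1 h1:-1[(1,3)]-1 h1:-2[(1,2)]-1 h1:-3[(1,1)]+1* h1:-4[(1,0)]-1
p2 X@[(1,1)]: h0:-1[(0,1)]-1* h1:-1[(1,0)]-1
p3 O@[(0,1)]: h1:-1[(0,0)]+1*
p4 X@[(0,0)] terminal -1; root [(1,4)] d6

value((1,4), O) = +1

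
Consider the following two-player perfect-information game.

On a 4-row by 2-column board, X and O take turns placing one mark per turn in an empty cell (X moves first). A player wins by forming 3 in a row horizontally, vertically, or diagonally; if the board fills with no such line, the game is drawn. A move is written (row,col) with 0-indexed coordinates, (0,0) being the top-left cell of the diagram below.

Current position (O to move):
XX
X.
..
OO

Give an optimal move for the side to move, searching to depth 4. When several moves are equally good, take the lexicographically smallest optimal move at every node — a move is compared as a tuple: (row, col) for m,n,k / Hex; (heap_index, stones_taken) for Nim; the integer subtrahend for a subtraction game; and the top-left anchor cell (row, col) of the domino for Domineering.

O's best at [XX/X./../OO]: (2,0)

p1 O@[XX/X./../OO]: (1,1)[XX/XO/../OO]-1 (2,0)[XX/X./O./OO]+0* (2,1)[XX/X./.O/OO]-1
p2 X@[XX/X./O./OO]: (1,1)[XX/XX/O./OO]+0* (2,1)[XX/X./OX/OO]+0
p3 O@[XX/XX/O./OO]: (2,1)[XX/XX/OO/OO]+0*
p4 X@[XX/XX/OO/OO] terminal +0; root [XX/X./../OO] d4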